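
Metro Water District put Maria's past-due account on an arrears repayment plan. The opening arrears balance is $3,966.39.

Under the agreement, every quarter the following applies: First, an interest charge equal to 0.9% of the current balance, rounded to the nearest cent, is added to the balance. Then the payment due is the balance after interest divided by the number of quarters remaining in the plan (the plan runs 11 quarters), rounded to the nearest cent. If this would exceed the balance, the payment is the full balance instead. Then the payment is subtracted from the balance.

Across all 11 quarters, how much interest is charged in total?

$220.75

Quarter 1: $3,966.39 +$35.70 interest = $4,002.09; pay $363.83 → $3,638.26
Quarter 2: $3,638.26 +$32.74 interest = $3,671.00; pay $367.10 → $3,303.90
Quarter 3: $3,303.90 +$29.74 interest = $3,333.64; pay $370.40 → $2,963.24
Quarter 4: $2,963.24 +$26.67 interest = $2,989.91; pay $373.74 → $2,616.17
Quarter 5: $2,616.17 +$23.55 interest = $2,639.72; pay $377.10 → $2,262.62
Quarter 6: $2,262.62 +$20.36 interest = $2,282.98; pay $380.50 → $1,902.48
Quarter 7: $1,902.48 +$17.12 interest = $1,919.60; pay $383.92 → $1,535.68
Quarter 8: $1,535.68 +$13.82 interest = $1,549.50; pay $387.38 → $1,162.12
Quarter 9: $1,162.12 +$10.46 interest = $1,172.58; pay $390.86 → $781.72
Quarter 10: $781.72 +$7.04 interest = $788.76; pay $394.38 → $394.38
Quarter 11: $394.38 +$3.55 interest = $397.93; pay $397.93 → $0.00
Total interest: $35.70 + $32.74 + $29.74 + $26.67 + $23.55 + $20.36 + $17.12 + $13.82 + $10.46 + $7.04 + $3.55 = $220.75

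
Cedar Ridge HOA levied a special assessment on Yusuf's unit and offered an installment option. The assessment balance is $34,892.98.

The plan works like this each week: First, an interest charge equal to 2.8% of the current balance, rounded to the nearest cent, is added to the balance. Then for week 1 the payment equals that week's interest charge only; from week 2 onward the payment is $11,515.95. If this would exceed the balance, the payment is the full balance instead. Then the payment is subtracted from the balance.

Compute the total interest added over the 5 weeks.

$3,081.18

Week 1: opening $34,892.98; interest $977.00 → $35,869.98; payment $977.00; balance $34,892.98
Week 2: opening $34,892.98; interest $977.00 → $35,869.98; payment $11,515.95; balance $24,354.03
Week 3: opening $24,354.03; interest $681.91 → $25,035.94; payment $11,515.95; balance $13,519.99
Week 4: opening $13,519.99; interest $378.56 → $13,898.55; payment $11,515.95; balance $2,382.60
Week 5: opening $2,382.60; interest $66.71 → $2,449.31; payment $2,449.31; balance $0.00
Total interest: $977.00 + $977.00 + $681.91 + $378.56 + $66.71 = $3,081.18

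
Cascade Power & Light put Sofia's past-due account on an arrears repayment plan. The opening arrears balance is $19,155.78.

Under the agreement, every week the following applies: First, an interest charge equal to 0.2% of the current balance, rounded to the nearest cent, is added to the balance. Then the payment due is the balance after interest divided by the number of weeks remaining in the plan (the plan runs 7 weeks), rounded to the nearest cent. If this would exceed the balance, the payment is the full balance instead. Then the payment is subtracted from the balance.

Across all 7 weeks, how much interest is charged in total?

$153.85

Week 1: opening $19,155.78; interest $38.31 → $19,194.09; payment $2,742.01; balance $16,452.08
Week 2: opening $16,452.08; interest $32.90 → $16,484.98; payment $2,747.50; balance $13,737.48
Week 3: opening $13,737.48; interest $27.47 → $13,764.95; payment $2,752.99; balance $11,011.96
Week 4: opening $11,011.96; interest $22.02 → $11,033.98; payment $2,758.50; balance $8,275.48
Week 5: opening $8,275.48; interest $16.55 → $8,292.03; payment $2,764.01; balance $5,528.02
Week 6: opening $5,528.02; interest $11.06 → $5,539.08; payment $2,769.54; balance $2,769.54
Week 7: opening $2,769.54; interest $5.54 → $2,775.08; payment $2,775.08; balance $0.00
Total interest: $38.31 + $32.90 + $27.47 + $22.02 + $16.55 + $11.06 + $5.54 = $153.85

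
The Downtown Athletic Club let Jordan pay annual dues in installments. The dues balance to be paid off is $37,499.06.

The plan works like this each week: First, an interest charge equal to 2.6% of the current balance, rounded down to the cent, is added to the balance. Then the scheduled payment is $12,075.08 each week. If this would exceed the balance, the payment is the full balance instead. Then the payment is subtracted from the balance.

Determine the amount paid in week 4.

$3,411.88

Week 1: opening $37,499.06; interest $974.97 → $38,474.03; payment $12,075.08; balance $26,398.95
Week 2: opening $26,398.95; interest $686.37 → $27,085.32; payment $12,075.08; balance $15,010.24
Week 3: opening $15,010.24; interest $390.26 → $15,400.50; payment $12,075.08; balance $3,325.42
Week 4: opening $3,325.42; interest $86.46 → $3,411.88; payment $3,411.88; balance $0.00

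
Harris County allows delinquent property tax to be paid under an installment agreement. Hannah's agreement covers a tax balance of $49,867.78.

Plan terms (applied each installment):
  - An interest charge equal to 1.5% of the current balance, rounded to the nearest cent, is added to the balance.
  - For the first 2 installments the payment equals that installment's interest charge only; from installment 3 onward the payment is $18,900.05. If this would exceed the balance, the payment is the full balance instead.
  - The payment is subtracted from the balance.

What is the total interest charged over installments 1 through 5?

Installment 1: $49,867.78 +$748.02 interest = $50,615.80; pay $748.02 → $49,867.78
Installment 2: $49,867.78 +$748.02 interest = $50,615.80; pay $748.02 → $49,867.78
Installment 3: $49,867.78 +$748.02 interest = $50,615.80; pay $18,900.05 → $31,715.75
Installment 4: $31,715.75 +$475.74 interest = $32,191.49; pay $18,900.05 → $13,291.44
Installment 5: $13,291.44 +$199.37 interest = $13,490.81; pay $13,490.81 → $0.00
Total interest: $748.02 + $748.02 + $748.02 + $475.74 + $199.37 = $2,919.17

$2,919.17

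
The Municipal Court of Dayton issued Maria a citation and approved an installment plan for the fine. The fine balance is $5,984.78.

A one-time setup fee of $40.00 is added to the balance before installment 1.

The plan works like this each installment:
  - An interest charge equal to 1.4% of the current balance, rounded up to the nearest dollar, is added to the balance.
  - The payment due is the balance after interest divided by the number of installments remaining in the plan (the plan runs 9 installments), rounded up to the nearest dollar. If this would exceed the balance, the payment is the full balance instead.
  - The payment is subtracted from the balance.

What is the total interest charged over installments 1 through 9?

$443.00

# | Opening | Interest | Payment | End bal
1 | $6,024.78 | $85.00 | $679.00 | $5,430.78
2 | $5,430.78 | $77.00 | $689.00 | $4,818.78
3 | $4,818.78 | $68.00 | $699.00 | $4,187.78
4 | $4,187.78 | $59.00 | $708.00 | $3,538.78
5 | $3,538.78 | $50.00 | $718.00 | $2,870.78
6 | $2,870.78 | $41.00 | $728.00 | $2,183.78
7 | $2,183.78 | $31.00 | $739.00 | $1,475.78
8 | $1,475.78 | $21.00 | $749.00 | $747.78
9 | $747.78 | $11.00 | $758.78 | $0.00
Total interest: $85.00 + $77.00 + $68.00 + $59.00 + $50.00 + $41.00 + $31.00 + $21.00 + $11.00 = $443.00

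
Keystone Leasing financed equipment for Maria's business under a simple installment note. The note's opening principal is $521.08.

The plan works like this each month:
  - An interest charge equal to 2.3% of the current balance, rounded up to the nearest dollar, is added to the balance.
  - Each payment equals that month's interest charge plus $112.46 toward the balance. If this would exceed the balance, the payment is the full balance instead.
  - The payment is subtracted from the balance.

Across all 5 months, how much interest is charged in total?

Month 1: opening $521.08; interest $12.00 → $533.08; payment $124.46; balance $408.62
Month 2: opening $408.62; interest $10.00 → $418.62; payment $122.46; balance $296.16
Month 3: opening $296.16; interest $7.00 → $303.16; payment $119.46; balance $183.70
Month 4: opening $183.70; interest $5.00 → $188.70; payment $117.46; balance $71.24
Month 5: opening $71.24; interest $2.00 → $73.24; payment $73.24; balance $0.00
Total interest: $12.00 + $10.00 + $7.00 + $5.00 + $2.00 = $36.00

$36.00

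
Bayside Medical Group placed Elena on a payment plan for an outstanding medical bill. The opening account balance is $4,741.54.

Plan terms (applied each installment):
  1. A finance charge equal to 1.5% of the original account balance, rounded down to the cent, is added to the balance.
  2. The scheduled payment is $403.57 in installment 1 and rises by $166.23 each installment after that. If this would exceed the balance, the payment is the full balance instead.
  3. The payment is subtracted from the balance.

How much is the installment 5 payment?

$1,068.49

Installment 1: $4,741.54 +$71.12 interest = $4,812.66; pay $403.57 → $4,409.09
Installment 2: $4,409.09 +$71.12 interest = $4,480.21; pay $569.80 → $3,910.41
Installment 3: $3,910.41 +$71.12 interest = $3,981.53; pay $736.03 → $3,245.50
Installment 4: $3,245.50 +$71.12 interest = $3,316.62; pay $902.26 → $2,414.36
Installment 5: $2,414.36 +$71.12 interest = $2,485.48; pay $1,068.49 → $1,416.99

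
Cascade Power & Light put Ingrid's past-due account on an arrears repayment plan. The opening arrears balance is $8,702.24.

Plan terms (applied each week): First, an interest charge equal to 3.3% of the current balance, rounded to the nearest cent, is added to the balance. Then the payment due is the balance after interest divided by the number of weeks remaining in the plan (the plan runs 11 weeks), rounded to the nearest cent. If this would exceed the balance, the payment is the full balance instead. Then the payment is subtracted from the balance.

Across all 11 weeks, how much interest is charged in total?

$1,927.41

Week 1: $8,702.24 +$287.17 interest = $8,989.41; pay $817.22 → $8,172.19
Week 2: $8,172.19 +$269.68 interest = $8,441.87; pay $844.19 → $7,597.68
Week 3: $7,597.68 +$250.72 interest = $7,848.40; pay $872.04 → $6,976.36
Week 4: $6,976.36 +$230.22 interest = $7,206.58; pay $900.82 → $6,305.76
Week 5: $6,305.76 +$208.09 interest = $6,513.85; pay $930.55 → $5,583.30
Week 6: $5,583.30 +$184.25 interest = $5,767.55; pay $961.26 → $4,806.29
Week 7: $4,806.29 +$158.61 interest = $4,964.90; pay $992.98 → $3,971.92
Week 8: $3,971.92 +$131.07 interest = $4,102.99; pay $1,025.75 → $3,077.24
Week 9: $3,077.24 +$101.55 interest = $3,178.79; pay $1,059.60 → $2,119.19
Week 10: $2,119.19 +$69.93 interest = $2,189.12; pay $1,094.56 → $1,094.56
Week 11: $1,094.56 +$36.12 interest = $1,130.68; pay $1,130.68 → $0.00
Total interest: $287.17 + $269.68 + $250.72 + $230.22 + $208.09 + $184.25 + $158.61 + $131.07 + $101.55 + $69.93 + $36.12 = $1,927.41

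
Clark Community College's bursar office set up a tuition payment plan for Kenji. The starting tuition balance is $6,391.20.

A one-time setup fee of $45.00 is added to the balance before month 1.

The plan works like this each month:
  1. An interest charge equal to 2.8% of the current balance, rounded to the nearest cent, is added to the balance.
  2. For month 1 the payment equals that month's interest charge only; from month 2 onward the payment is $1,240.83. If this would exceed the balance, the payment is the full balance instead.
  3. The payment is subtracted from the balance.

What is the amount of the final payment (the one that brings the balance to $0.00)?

Month 1: opening $6,436.20; interest $180.21 → $6,616.41; payment $180.21; balance $6,436.20
Month 2: opening $6,436.20; interest $180.21 → $6,616.41; payment $1,240.83; balance $5,375.58
Month 3: opening $5,375.58; interest $150.52 → $5,526.10; payment $1,240.83; balance $4,285.27
Month 4: opening $4,285.27; interest $119.99 → $4,405.26; payment $1,240.83; balance $3,164.43
Month 5: opening $3,164.43; interest $88.60 → $3,253.03; payment $1,240.83; balance $2,012.20
Month 6: opening $2,012.20; interest $56.34 → $2,068.54; payment $1,240.83; balance $827.71
Month 7: opening $827.71; interest $23.18 → $850.89; payment $850.89; balance $0.00

$850.89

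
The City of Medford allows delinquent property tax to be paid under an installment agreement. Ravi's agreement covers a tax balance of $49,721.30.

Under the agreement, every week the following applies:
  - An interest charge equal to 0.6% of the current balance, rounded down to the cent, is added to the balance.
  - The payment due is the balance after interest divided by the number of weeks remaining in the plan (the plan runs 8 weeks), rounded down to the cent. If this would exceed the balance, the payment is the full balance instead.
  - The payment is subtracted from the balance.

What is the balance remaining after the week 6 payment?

$12,884.58

# | Opening | Interest | Payment | End bal
1 | $49,721.30 | $298.32 | $6,252.45 | $43,767.17
2 | $43,767.17 | $262.60 | $6,289.96 | $37,739.81
3 | $37,739.81 | $226.43 | $6,327.70 | $31,638.54
4 | $31,638.54 | $189.83 | $6,365.67 | $25,462.70
5 | $25,462.70 | $152.77 | $6,403.86 | $19,211.61
6 | $19,211.61 | $115.26 | $6,442.29 | $12,884.58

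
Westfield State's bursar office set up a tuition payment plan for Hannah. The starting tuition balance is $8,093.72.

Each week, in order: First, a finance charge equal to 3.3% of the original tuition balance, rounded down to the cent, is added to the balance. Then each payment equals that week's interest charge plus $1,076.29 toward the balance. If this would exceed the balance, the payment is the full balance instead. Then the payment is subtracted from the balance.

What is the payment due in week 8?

$826.78

Week 1: opening $8,093.72; interest $267.09 → $8,360.81; payment $1,343.38; balance $7,017.43
Week 2: opening $7,017.43; interest $267.09 → $7,284.52; payment $1,343.38; balance $5,941.14
Week 3: opening $5,941.14; interest $267.09 → $6,208.23; payment $1,343.38; balance $4,864.85
Week 4: opening $4,864.85; interest $267.09 → $5,131.94; payment $1,343.38; balance $3,788.56
Week 5: opening $3,788.56; interest $267.09 → $4,055.65; payment $1,343.38; balance $2,712.27
Week 6: opening $2,712.27; interest $267.09 → $2,979.36; payment $1,343.38; balance $1,635.98
Week 7: opening $1,635.98; interest $267.09 → $1,903.07; payment $1,343.38; balance $559.69
Week 8: opening $559.69; interest $267.09 → $826.78; payment $826.78; balance $0.00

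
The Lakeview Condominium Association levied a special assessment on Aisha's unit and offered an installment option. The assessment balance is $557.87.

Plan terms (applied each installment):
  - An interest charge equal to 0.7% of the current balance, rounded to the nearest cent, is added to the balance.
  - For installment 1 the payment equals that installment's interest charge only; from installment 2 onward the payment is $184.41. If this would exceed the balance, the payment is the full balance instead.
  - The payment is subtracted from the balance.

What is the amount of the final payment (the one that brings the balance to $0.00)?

$12.65

Installment 1: $557.87 +$3.91 interest = $561.78; pay $3.91 → $557.87
Installment 2: $557.87 +$3.91 interest = $561.78; pay $184.41 → $377.37
Installment 3: $377.37 +$2.64 interest = $380.01; pay $184.41 → $195.60
Installment 4: $195.60 +$1.37 interest = $196.97; pay $184.41 → $12.56
Installment 5: $12.56 +$0.09 interest = $12.65; pay $12.65 → $0.00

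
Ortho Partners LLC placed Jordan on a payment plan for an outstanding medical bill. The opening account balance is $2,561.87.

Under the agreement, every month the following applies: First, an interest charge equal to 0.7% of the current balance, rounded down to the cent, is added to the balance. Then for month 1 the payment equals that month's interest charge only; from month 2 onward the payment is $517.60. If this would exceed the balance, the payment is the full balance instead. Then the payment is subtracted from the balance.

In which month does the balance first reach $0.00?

7

Month 1: opening $2,561.87; interest $17.93 → $2,579.80; payment $17.93; balance $2,561.87
Month 2: opening $2,561.87; interest $17.93 → $2,579.80; payment $517.60; balance $2,062.20
Month 3: opening $2,062.20; interest $14.43 → $2,076.63; payment $517.60; balance $1,559.03
Month 4: opening $1,559.03; interest $10.91 → $1,569.94; payment $517.60; balance $1,052.34
Month 5: opening $1,052.34; interest $7.36 → $1,059.70; payment $517.60; balance $542.10
Month 6: opening $542.10; interest $3.79 → $545.89; payment $517.60; balance $28.29
Month 7: opening $28.29; interest $0.19 → $28.48; payment $28.48; balance $0.00
Balance reaches $0.00 in month 7.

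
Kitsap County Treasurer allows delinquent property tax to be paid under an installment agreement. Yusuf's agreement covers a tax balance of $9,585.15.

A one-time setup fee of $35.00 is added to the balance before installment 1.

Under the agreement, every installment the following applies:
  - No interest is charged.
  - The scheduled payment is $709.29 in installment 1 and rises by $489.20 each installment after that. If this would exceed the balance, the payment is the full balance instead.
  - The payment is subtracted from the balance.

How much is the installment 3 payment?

$1,687.69

Installment 1: opening $9,620.15; payment $709.29; balance $8,910.86
Installment 2: opening $8,910.86; payment $1,198.49; balance $7,712.37
Installment 3: opening $7,712.37; payment $1,687.69; balance $6,024.68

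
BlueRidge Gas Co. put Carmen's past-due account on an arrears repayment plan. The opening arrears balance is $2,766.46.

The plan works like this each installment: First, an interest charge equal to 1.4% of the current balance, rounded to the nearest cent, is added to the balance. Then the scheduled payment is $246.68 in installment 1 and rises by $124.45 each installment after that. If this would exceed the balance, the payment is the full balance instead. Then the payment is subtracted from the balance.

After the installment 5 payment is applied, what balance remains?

# | Opening | Interest | Payment | End bal
1 | $2,766.46 | $38.73 | $246.68 | $2,558.51
2 | $2,558.51 | $35.82 | $371.13 | $2,223.20
3 | $2,223.20 | $31.12 | $495.58 | $1,758.74
4 | $1,758.74 | $24.62 | $620.03 | $1,163.33
5 | $1,163.33 | $16.29 | $744.48 | $435.14

$435.14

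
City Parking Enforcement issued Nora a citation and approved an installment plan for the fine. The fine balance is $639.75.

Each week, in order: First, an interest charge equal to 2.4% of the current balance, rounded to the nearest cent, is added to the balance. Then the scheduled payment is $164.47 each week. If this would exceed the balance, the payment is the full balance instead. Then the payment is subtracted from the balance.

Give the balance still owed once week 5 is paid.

$0.00

Week 1: opening $639.75; interest $15.35 → $655.10; payment $164.47; balance $490.63
Week 2: opening $490.63; interest $11.78 → $502.41; payment $164.47; balance $337.94
Week 3: opening $337.94; interest $8.11 → $346.05; payment $164.47; balance $181.58
Week 4: opening $181.58; interest $4.36 → $185.94; payment $164.47; balance $21.47
Week 5: opening $21.47; interest $0.52 → $21.99; payment $21.99; balance $0.00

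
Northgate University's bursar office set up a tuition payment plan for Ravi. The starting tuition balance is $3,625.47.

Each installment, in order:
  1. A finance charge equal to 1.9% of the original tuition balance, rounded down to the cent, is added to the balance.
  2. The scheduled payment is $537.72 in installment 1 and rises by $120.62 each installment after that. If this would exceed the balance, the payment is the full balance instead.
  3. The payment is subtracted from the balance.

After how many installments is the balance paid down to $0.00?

6

# | Opening | Interest | Payment | End bal
1 | $3,625.47 | $68.88 | $537.72 | $3,156.63
2 | $3,156.63 | $68.88 | $658.34 | $2,567.17
3 | $2,567.17 | $68.88 | $778.96 | $1,857.09
4 | $1,857.09 | $68.88 | $899.58 | $1,026.39
5 | $1,026.39 | $68.88 | $1,020.20 | $75.07
6 | $75.07 | $68.88 | $143.95 | $0.00
Balance reaches $0.00 in installment 6.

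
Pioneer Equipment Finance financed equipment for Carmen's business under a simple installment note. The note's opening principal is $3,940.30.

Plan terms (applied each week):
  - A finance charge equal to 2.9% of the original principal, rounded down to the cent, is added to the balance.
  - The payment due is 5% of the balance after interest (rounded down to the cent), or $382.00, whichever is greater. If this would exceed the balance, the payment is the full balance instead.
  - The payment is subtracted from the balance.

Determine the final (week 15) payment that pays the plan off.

# | Opening | Interest | Payment | End bal
1 | $3,940.30 | $114.26 | $382.00 | $3,672.56
2 | $3,672.56 | $114.26 | $382.00 | $3,404.82
3 | $3,404.82 | $114.26 | $382.00 | $3,137.08
4 | $3,137.08 | $114.26 | $382.00 | $2,869.34
5 | $2,869.34 | $114.26 | $382.00 | $2,601.60
6 | $2,601.60 | $114.26 | $382.00 | $2,333.86
7 | $2,333.86 | $114.26 | $382.00 | $2,066.12
8 | $2,066.12 | $114.26 | $382.00 | $1,798.38
9 | $1,798.38 | $114.26 | $382.00 | $1,530.64
10 | $1,530.64 | $114.26 | $382.00 | $1,262.90
11 | $1,262.90 | $114.26 | $382.00 | $995.16
12 | $995.16 | $114.26 | $382.00 | $727.42
13 | $727.42 | $114.26 | $382.00 | $459.68
14 | $459.68 | $114.26 | $382.00 | $191.94
15 | $191.94 | $114.26 | $306.20 | $0.00

$306.20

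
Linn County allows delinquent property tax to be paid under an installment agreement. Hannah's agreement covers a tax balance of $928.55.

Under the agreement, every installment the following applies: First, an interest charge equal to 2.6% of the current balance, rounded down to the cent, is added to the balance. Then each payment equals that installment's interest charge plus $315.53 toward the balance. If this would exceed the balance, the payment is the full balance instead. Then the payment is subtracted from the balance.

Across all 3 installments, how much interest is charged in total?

$47.80

Installment 1: $928.55 +$24.14 interest = $952.69; pay $339.67 → $613.02
Installment 2: $613.02 +$15.93 interest = $628.95; pay $331.46 → $297.49
Installment 3: $297.49 +$7.73 interest = $305.22; pay $305.22 → $0.00
Total interest: $24.14 + $15.93 + $7.73 = $47.80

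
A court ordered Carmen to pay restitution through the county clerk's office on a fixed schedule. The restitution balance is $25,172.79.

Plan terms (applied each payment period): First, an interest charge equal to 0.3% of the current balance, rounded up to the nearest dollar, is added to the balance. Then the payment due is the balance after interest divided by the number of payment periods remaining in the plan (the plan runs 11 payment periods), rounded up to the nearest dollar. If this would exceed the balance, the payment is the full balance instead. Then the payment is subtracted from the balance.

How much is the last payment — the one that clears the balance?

$2,365.79

Payment period 1: opening $25,172.79; interest $76.00 → $25,248.79; payment $2,296.00; balance $22,952.79
Payment period 2: opening $22,952.79; interest $69.00 → $23,021.79; payment $2,303.00; balance $20,718.79
Payment period 3: opening $20,718.79; interest $63.00 → $20,781.79; payment $2,310.00; balance $18,471.79
Payment period 4: opening $18,471.79; interest $56.00 → $18,527.79; payment $2,316.00; balance $16,211.79
Payment period 5: opening $16,211.79; interest $49.00 → $16,260.79; payment $2,323.00; balance $13,937.79
Payment period 6: opening $13,937.79; interest $42.00 → $13,979.79; payment $2,330.00; balance $11,649.79
Payment period 7: opening $11,649.79; interest $35.00 → $11,684.79; payment $2,337.00; balance $9,347.79
Payment period 8: opening $9,347.79; interest $29.00 → $9,376.79; payment $2,345.00; balance $7,031.79
Payment period 9: opening $7,031.79; interest $22.00 → $7,053.79; payment $2,352.00; balance $4,701.79
Payment period 10: opening $4,701.79; interest $15.00 → $4,716.79; payment $2,359.00; balance $2,357.79
Payment period 11: opening $2,357.79; interest $8.00 → $2,365.79; payment $2,365.79; balance $0.00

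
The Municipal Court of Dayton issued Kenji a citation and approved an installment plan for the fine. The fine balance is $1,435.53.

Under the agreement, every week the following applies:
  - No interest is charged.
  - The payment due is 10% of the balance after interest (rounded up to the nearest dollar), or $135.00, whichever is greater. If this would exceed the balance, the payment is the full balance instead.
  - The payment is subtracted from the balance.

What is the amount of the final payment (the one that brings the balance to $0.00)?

Week 1: opening $1,435.53; payment $144.00; balance $1,291.53
Week 2: opening $1,291.53; payment $135.00; balance $1,156.53
Week 3: opening $1,156.53; payment $135.00; balance $1,021.53
Week 4: opening $1,021.53; payment $135.00; balance $886.53
Week 5: opening $886.53; payment $135.00; balance $751.53
Week 6: opening $751.53; payment $135.00; balance $616.53
Week 7: opening $616.53; payment $135.00; balance $481.53
Week 8: opening $481.53; payment $135.00; balance $346.53
Week 9: opening $346.53; payment $135.00; balance $211.53
Week 10: opening $211.53; payment $135.00; balance $76.53
Week 11: opening $76.53; payment $76.53; balance $0.00

$76.53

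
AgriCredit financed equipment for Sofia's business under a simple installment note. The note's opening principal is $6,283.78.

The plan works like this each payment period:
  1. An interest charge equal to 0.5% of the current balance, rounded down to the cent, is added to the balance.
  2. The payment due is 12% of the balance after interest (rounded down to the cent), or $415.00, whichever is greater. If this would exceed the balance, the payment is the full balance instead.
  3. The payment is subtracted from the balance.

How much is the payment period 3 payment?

$592.74

Payment period 1: $6,283.78 +$31.41 interest = $6,315.19; pay $757.82 → $5,557.37
Payment period 2: $5,557.37 +$27.78 interest = $5,585.15; pay $670.21 → $4,914.94
Payment period 3: $4,914.94 +$24.57 interest = $4,939.51; pay $592.74 → $4,346.77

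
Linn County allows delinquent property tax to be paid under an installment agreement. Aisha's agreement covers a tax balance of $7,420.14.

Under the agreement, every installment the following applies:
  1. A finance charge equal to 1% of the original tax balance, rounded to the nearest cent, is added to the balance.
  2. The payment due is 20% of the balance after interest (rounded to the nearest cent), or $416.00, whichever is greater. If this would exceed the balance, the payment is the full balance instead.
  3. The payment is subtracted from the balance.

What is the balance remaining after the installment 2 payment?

$4,855.74

Installment 1: $7,420.14 +$74.20 interest = $7,494.34; pay $1,498.87 → $5,995.47
Installment 2: $5,995.47 +$74.20 interest = $6,069.67; pay $1,213.93 → $4,855.74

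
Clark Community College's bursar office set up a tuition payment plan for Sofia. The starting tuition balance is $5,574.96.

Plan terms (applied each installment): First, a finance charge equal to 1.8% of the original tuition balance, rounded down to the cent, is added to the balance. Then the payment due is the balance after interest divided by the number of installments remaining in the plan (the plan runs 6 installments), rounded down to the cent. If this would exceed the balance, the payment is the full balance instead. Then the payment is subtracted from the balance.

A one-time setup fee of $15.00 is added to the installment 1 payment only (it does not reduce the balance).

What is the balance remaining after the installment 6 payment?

$0.00

Installment 1: $5,574.96 +$100.34 interest = $5,675.30; pay $945.88 (+ $15.00 fee) → $4,729.42
Installment 2: $4,729.42 +$100.34 interest = $4,829.76; pay $965.95 → $3,863.81
Installment 3: $3,863.81 +$100.34 interest = $3,964.15; pay $991.03 → $2,973.12
Installment 4: $2,973.12 +$100.34 interest = $3,073.46; pay $1,024.48 → $2,048.98
Installment 5: $2,048.98 +$100.34 interest = $2,149.32; pay $1,074.66 → $1,074.66
Installment 6: $1,074.66 +$100.34 interest = $1,175.00; pay $1,175.00 → $0.00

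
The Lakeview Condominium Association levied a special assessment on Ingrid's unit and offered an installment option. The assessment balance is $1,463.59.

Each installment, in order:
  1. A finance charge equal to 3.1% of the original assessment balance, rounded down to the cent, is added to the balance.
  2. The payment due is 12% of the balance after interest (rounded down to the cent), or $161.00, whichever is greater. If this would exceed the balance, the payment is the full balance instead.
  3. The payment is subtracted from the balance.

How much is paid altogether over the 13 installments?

# | Opening | Interest | Payment | End bal
1 | $1,463.59 | $45.37 | $181.07 | $1,327.89
2 | $1,327.89 | $45.37 | $164.79 | $1,208.47
3 | $1,208.47 | $45.37 | $161.00 | $1,092.84
4 | $1,092.84 | $45.37 | $161.00 | $977.21
5 | $977.21 | $45.37 | $161.00 | $861.58
6 | $861.58 | $45.37 | $161.00 | $745.95
7 | $745.95 | $45.37 | $161.00 | $630.32
8 | $630.32 | $45.37 | $161.00 | $514.69
9 | $514.69 | $45.37 | $161.00 | $399.06
10 | $399.06 | $45.37 | $161.00 | $283.43
11 | $283.43 | $45.37 | $161.00 | $167.80
12 | $167.80 | $45.37 | $161.00 | $52.17
13 | $52.17 | $45.37 | $97.54 | $0.00
Total paid: $2,053.40

$2,053.40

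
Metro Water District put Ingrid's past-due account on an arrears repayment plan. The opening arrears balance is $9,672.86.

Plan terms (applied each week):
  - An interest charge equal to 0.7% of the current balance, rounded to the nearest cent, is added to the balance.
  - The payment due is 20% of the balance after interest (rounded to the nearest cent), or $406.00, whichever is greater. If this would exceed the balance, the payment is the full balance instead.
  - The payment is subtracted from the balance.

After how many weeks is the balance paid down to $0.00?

# | Opening | Interest | Payment | End bal
1 | $9,672.86 | $67.71 | $1,948.11 | $7,792.46
2 | $7,792.46 | $54.55 | $1,569.40 | $6,277.61
3 | $6,277.61 | $43.94 | $1,264.31 | $5,057.24
4 | $5,057.24 | $35.40 | $1,018.53 | $4,074.11
5 | $4,074.11 | $28.52 | $820.53 | $3,282.10
6 | $3,282.10 | $22.97 | $661.01 | $2,644.06
7 | $2,644.06 | $18.51 | $532.51 | $2,130.06
8 | $2,130.06 | $14.91 | $428.99 | $1,715.98
9 | $1,715.98 | $12.01 | $406.00 | $1,321.99
10 | $1,321.99 | $9.25 | $406.00 | $925.24
11 | $925.24 | $6.48 | $406.00 | $525.72
12 | $525.72 | $3.68 | $406.00 | $123.40
13 | $123.40 | $0.86 | $124.26 | $0.00
Balance reaches $0.00 in week 13.

13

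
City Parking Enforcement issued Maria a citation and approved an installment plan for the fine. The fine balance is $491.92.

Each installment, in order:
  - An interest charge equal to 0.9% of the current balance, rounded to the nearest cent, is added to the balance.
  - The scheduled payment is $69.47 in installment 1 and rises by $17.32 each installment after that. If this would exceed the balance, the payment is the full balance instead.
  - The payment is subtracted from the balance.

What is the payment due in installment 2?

$86.79

Installment 1: $491.92 +$4.43 interest = $496.35; pay $69.47 → $426.88
Installment 2: $426.88 +$3.84 interest = $430.72; pay $86.79 → $343.93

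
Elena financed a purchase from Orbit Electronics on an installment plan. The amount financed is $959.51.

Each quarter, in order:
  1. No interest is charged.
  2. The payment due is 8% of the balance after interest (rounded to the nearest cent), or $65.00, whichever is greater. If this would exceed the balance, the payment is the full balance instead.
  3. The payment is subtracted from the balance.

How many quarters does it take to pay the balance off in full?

15

# | Opening | Payment | End bal
1 | $959.51 | $76.76 | $882.75
2 | $882.75 | $70.62 | $812.13
3 | $812.13 | $65.00 | $747.13
4 | $747.13 | $65.00 | $682.13
5 | $682.13 | $65.00 | $617.13
6 | $617.13 | $65.00 | $552.13
7 | $552.13 | $65.00 | $487.13
8 | $487.13 | $65.00 | $422.13
9 | $422.13 | $65.00 | $357.13
10 | $357.13 | $65.00 | $292.13
11 | $292.13 | $65.00 | $227.13
12 | $227.13 | $65.00 | $162.13
13 | $162.13 | $65.00 | $97.13
14 | $97.13 | $65.00 | $32.13
15 | $32.13 | $32.13 | $0.00
Balance reaches $0.00 in quarter 15.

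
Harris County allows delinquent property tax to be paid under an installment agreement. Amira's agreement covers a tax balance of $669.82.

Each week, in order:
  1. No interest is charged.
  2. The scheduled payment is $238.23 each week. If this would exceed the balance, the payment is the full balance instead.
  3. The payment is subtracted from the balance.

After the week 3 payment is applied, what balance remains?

Week 1: opening $669.82; payment $238.23; balance $431.59
Week 2: opening $431.59; payment $238.23; balance $193.36
Week 3: opening $193.36; payment $193.36; balance $0.00

$0.00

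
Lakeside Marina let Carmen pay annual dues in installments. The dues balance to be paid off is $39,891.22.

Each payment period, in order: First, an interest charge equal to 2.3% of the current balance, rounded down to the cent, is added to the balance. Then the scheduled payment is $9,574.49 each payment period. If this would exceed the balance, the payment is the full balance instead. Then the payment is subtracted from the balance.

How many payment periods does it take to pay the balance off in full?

Payment period 1: $39,891.22 +$917.49 interest = $40,808.71; pay $9,574.49 → $31,234.22
Payment period 2: $31,234.22 +$718.38 interest = $31,952.60; pay $9,574.49 → $22,378.11
Payment period 3: $22,378.11 +$514.69 interest = $22,892.80; pay $9,574.49 → $13,318.31
Payment period 4: $13,318.31 +$306.32 interest = $13,624.63; pay $9,574.49 → $4,050.14
Payment period 5: $4,050.14 +$93.15 interest = $4,143.29; pay $4,143.29 → $0.00
Balance reaches $0.00 in payment period 5.

5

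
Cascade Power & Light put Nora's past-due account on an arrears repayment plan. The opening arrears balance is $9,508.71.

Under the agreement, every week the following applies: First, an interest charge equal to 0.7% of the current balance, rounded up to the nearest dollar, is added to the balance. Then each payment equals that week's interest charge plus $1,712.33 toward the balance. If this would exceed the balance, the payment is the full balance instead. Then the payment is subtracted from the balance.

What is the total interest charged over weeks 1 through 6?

Week 1: opening $9,508.71; interest $67.00 → $9,575.71; payment $1,779.33; balance $7,796.38
Week 2: opening $7,796.38; interest $55.00 → $7,851.38; payment $1,767.33; balance $6,084.05
Week 3: opening $6,084.05; interest $43.00 → $6,127.05; payment $1,755.33; balance $4,371.72
Week 4: opening $4,371.72; interest $31.00 → $4,402.72; payment $1,743.33; balance $2,659.39
Week 5: opening $2,659.39; interest $19.00 → $2,678.39; payment $1,731.33; balance $947.06
Week 6: opening $947.06; interest $7.00 → $954.06; payment $954.06; balance $0.00
Total interest: $67.00 + $55.00 + $43.00 + $31.00 + $19.00 + $7.00 = $222.00

$222.00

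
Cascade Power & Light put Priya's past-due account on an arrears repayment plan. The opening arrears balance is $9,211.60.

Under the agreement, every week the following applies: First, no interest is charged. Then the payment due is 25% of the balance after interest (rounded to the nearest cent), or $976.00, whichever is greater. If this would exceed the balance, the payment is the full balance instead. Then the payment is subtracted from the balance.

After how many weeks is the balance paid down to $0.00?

Week 1: $9,211.60 − $2,302.90 → $6,908.70
Week 2: $6,908.70 − $1,727.18 → $5,181.52
Week 3: $5,181.52 − $1,295.38 → $3,886.14
Week 4: $3,886.14 − $976.00 → $2,910.14
Week 5: $2,910.14 − $976.00 → $1,934.14
Week 6: $1,934.14 − $976.00 → $958.14
Week 7: $958.14 − $958.14 → $0.00
Balance reaches $0.00 in week 7.

7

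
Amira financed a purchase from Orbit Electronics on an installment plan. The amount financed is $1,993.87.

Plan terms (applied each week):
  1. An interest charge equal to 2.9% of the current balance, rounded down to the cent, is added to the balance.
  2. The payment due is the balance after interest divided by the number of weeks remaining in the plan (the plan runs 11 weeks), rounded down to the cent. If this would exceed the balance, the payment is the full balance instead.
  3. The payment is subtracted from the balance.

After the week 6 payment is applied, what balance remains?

$1,075.89

# | Opening | Interest | Payment | End bal
1 | $1,993.87 | $57.82 | $186.51 | $1,865.18
2 | $1,865.18 | $54.09 | $191.92 | $1,727.35
3 | $1,727.35 | $50.09 | $197.49 | $1,579.95
4 | $1,579.95 | $45.81 | $203.22 | $1,422.54
5 | $1,422.54 | $41.25 | $209.11 | $1,254.68
6 | $1,254.68 | $36.38 | $215.17 | $1,075.89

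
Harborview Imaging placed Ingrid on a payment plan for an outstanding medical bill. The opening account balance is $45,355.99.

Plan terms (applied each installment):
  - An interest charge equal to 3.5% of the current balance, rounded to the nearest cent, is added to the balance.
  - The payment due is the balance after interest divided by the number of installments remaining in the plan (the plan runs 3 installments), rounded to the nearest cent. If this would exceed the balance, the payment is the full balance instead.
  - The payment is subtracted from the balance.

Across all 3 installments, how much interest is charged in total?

Installment 1: $45,355.99 +$1,587.46 interest = $46,943.45; pay $15,647.82 → $31,295.63
Installment 2: $31,295.63 +$1,095.35 interest = $32,390.98; pay $16,195.49 → $16,195.49
Installment 3: $16,195.49 +$566.84 interest = $16,762.33; pay $16,762.33 → $0.00
Total interest: $1,587.46 + $1,095.35 + $566.84 = $3,249.65

$3,249.65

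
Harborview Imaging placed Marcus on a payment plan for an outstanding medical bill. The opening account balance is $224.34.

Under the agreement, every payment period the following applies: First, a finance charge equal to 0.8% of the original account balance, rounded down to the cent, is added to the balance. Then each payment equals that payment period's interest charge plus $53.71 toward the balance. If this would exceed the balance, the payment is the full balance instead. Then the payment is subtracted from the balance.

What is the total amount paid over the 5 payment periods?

Payment period 1: opening $224.34; interest $1.79 → $226.13; payment $55.50; balance $170.63
Payment period 2: opening $170.63; interest $1.79 → $172.42; payment $55.50; balance $116.92
Payment period 3: opening $116.92; interest $1.79 → $118.71; payment $55.50; balance $63.21
Payment period 4: opening $63.21; interest $1.79 → $65.00; payment $55.50; balance $9.50
Payment period 5: opening $9.50; interest $1.79 → $11.29; payment $11.29; balance $0.00
Total paid: $233.29

$233.29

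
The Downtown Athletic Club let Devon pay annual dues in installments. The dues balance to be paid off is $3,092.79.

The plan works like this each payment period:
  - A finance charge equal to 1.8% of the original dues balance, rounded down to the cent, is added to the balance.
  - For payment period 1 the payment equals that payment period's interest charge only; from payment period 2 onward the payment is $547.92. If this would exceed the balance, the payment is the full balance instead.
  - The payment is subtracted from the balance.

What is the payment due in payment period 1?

# | Opening | Interest | Payment | End bal
1 | $3,092.79 | $55.67 | $55.67 | $3,092.79

$55.67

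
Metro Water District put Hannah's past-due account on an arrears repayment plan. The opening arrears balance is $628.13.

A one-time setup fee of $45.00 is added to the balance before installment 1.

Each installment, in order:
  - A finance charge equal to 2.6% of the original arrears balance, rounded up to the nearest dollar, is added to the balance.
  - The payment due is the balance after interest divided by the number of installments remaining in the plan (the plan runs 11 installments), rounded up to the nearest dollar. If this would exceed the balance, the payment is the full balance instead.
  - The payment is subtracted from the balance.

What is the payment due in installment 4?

$69.00

# | Opening | Interest | Payment | End bal
1 | $673.13 | $17.00 | $63.00 | $627.13
2 | $627.13 | $17.00 | $65.00 | $579.13
3 | $579.13 | $17.00 | $67.00 | $529.13
4 | $529.13 | $17.00 | $69.00 | $477.13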